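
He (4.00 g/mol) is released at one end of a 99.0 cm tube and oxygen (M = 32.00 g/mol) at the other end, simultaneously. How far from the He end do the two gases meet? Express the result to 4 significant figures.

Distances travelled in equal time are proportional to diffusion rates, so d_He/d_O₂ = √(M_O₂/M_He) = √(32.00/4.00) = 2.828.
With d_He + d_O₂ = 99.0 cm, d_O₂ = 99.0/(1 + 2.828) = 25.86 cm.
d_He = 99.0 − 25.86 = 73.14 cm.

73.14 cm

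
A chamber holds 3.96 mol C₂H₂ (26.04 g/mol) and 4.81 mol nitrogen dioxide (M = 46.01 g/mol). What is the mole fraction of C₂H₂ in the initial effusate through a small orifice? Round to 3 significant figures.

0.523

The effusion rate of species i is ∝ p_i/√M_i ∝ n_i/√M_i.
x_C₂H₂(eff) = (n_C₂H₂/√M_C₂H₂) / (n_C₂H₂/√M_C₂H₂ + n_NO₂/√M_NO₂)
= (3.96/√26.04) / (3.96/√26.04 + 4.81/√46.01) = 0.7760/(0.7760 + 0.7091) = 0.523.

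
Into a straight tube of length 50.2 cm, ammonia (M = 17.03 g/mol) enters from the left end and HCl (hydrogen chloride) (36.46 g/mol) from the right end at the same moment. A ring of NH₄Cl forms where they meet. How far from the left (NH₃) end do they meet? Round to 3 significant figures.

The fronts meet when d_NH₃ + d_HCl = L with d_NH₃/d_HCl = √(M_HCl/M_NH₃) (Graham's law). Here √(M_HCl/M_NH₃) = √(36.46/17.03) = 1.463.
With d_NH₃ + d_HCl = 50.2 cm, d_HCl = 50.2/(1 + 1.463) = 20.38 cm.
d_NH₃ = 50.2 − 20.38 = 29.8 cm.

29.8 cm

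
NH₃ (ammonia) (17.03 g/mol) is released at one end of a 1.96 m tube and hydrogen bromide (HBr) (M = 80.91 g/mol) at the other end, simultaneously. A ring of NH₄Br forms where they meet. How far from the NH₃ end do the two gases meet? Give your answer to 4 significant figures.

1.344 m

Graham's law gives d_NH₃/d_HBr = rate_NH₃/rate_HBr = √(M_HBr/M_NH₃) = √(80.91/17.03) = 2.180.
With d_NH₃ + d_HBr = 1.96 m, d_HBr = 1.96/(1 + 2.180) = 0.6164 m.
d_NH₃ = 1.96 − 0.6164 = 1.344 m.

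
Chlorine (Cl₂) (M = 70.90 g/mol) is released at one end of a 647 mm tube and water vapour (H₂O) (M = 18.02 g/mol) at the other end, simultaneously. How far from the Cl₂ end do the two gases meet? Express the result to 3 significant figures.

Distances travelled in equal time are proportional to diffusion rates, so d_Cl₂/d_H₂O = √(M_H₂O/M_Cl₂) = √(18.02/70.90) = 0.5041.
With d_Cl₂ + d_H₂O = 647 mm, d_H₂O = 647/(1 + 0.5041) = 430.1 mm.
d_Cl₂ = 647 − 430.1 = 217 mm.

217 mm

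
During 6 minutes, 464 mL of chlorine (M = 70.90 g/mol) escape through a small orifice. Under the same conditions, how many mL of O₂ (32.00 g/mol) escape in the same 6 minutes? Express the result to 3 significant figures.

Using Graham's law: rate_O₂/rate_Cl₂ = √(M_Cl₂/M_O₂) = √(70.90/32.00) = √2.216 = 1.488.
So the volume for O₂ is 464 × 1.488 = 691 mL.

691 mL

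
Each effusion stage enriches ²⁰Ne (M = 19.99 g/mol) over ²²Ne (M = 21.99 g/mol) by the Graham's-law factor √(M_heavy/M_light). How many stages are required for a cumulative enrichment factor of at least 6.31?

39

With α = √(21.99/19.99) per stage, ln α = ½ ln(1.10005) = 0.04768.
Need α^N ≥ 6.31 ⇒ N ≥ ln(6.31) / ln α = 1.842 / 0.04768 = 38.64.
So at least 39 stages are needed.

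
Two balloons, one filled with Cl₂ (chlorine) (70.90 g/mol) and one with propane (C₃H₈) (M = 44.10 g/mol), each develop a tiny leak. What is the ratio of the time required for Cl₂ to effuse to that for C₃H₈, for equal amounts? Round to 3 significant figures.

Graham's law gives t_Cl₂/t_C₃H₈ = √(M_Cl₂/M_C₃H₈) = √(70.90/44.10) = √1.608 = 1.27.

1.27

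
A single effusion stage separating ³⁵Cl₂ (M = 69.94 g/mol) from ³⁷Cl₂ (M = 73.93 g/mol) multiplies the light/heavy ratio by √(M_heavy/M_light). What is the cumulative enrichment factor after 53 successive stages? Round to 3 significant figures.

4.35

Overall factor = α^53 with α = √(73.93/69.94), i.e. (73.93/69.94)^(53/2).
= 1.05705^(53/2) = 4.35.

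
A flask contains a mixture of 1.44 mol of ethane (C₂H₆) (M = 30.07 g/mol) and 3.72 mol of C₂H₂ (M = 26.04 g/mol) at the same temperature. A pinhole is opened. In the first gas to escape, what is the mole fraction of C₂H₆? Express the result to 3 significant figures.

0.265

Each component's effusion rate ∝ (its partial pressure)·(1/√M) ∝ n_i/√M_i.
Mole fraction of C₂H₆ in the effusate = (n_C₂H₆/√M_C₂H₆) / (n_C₂H₆/√M_C₂H₆ + n_C₂H₂/√M_C₂H₂)
= (1.44/√30.07) / (1.44/√30.07 + 3.72/√26.04) = 0.2626/(0.2626 + 0.7290) = 0.265.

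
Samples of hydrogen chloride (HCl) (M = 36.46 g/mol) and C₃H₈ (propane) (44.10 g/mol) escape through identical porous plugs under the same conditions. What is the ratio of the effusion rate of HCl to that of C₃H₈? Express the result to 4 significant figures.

1.100

By Graham's law, rate_HCl/rate_C₃H₈ = √(M_C₃H₈/M_HCl) = √(44.10/36.46) = √1.210 = 1.100.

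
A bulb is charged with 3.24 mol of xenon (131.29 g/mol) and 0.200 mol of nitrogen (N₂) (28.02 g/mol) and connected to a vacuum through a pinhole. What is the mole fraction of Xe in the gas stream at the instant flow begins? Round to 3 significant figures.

Rate_i ∝ x_i/√M_i (Graham's law weighted by mole fraction), so the effusate composition follows n_i/√M_i.
x_Xe(eff) = (n_Xe/√M_Xe) / (n_Xe/√M_Xe + n_N₂/√M_N₂)
= (3.24/√131.29) / (3.24/√131.29 + 0.200/√28.02) = 0.2828/(0.2828 + 0.03778) = 0.882.

0.882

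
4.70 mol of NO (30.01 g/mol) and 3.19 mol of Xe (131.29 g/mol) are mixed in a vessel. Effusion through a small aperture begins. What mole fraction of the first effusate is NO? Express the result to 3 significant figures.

0.755

Rate_i ∝ x_i/√M_i (Graham's law weighted by mole fraction), so the effusate composition follows n_i/√M_i.
Mole fraction of NO in the effusate = (n_NO/√M_NO) / (n_NO/√M_NO + n_Xe/√M_Xe)
= (4.70/√30.01) / (4.70/√30.01 + 3.19/√131.29) = 0.8580/(0.8580 + 0.2784) = 0.755.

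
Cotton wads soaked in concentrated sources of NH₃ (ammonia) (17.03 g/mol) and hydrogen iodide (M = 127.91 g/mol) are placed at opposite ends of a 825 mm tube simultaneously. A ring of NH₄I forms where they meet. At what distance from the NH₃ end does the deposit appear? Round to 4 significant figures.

604.4 mm

In equal time, each gas travels a distance ∝ its rate ∝ 1/√M, so d_NH₃/d_HI = √(M_HI/M_NH₃) = √(127.91/17.03) = 2.741.
With d_NH₃ + d_HI = 825 mm, d_HI = 825/(1 + 2.741) = 220.6 mm.
d_NH₃ = 825 − 220.6 = 604.4 mm.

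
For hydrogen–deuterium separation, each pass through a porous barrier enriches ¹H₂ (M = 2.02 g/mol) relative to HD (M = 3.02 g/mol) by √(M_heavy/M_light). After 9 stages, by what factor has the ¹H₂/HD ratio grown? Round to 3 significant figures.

6.11

After 9 stages the ratio has grown by (√(3.02/2.02))^9 = (3.02/2.02)^(9/2).
= 1.49505^(9/2) = 6.11.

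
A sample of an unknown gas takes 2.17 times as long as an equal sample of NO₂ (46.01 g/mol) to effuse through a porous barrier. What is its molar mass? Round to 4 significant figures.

From Graham's law, t_X/t_NO₂ = √(M_X/M_NO₂).
2.17 = √(M_X/46.01)
M_X = 46.01 × 2.17² = 46.01 × 4.709 = 216.7 g/mol

216.7 g/mol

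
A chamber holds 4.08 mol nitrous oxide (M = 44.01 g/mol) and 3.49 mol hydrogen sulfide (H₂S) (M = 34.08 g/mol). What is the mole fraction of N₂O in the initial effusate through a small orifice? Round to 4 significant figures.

Rate_i ∝ x_i/√M_i (Graham's law weighted by mole fraction), so the effusate composition follows n_i/√M_i.
x_N₂O(eff) = (n_N₂O/√M_N₂O) / (n_N₂O/√M_N₂O + n_H₂S/√M_H₂S)
= (4.08/√44.01) / (4.08/√44.01 + 3.49/√34.08) = 0.6150/(0.6150 + 0.5978) = 0.5071.

0.5071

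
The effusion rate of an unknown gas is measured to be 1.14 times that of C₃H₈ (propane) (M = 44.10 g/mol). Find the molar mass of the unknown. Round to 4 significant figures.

Graham's law gives rate_X/rate_C₃H₈ = √(M_C₃H₈/M_X).
1.14 = √(44.10/M_X)
M_X = 44.10 / 1.14² = 44.10 / 1.300 = 33.93 g/mol

33.93 g/mol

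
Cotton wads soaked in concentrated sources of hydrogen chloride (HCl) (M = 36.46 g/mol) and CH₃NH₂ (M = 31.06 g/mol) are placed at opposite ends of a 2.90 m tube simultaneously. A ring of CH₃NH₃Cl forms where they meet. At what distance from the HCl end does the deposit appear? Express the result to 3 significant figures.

1.39 m

In equal time, each gas travels a distance ∝ its rate ∝ 1/√M, so d_HCl/d_CH₃NH₂ = √(M_CH₃NH₂/M_HCl) = √(31.06/36.46) = 0.9230.
With d_HCl + d_CH₃NH₂ = 2.90 m, d_CH₃NH₂ = 2.90/(1 + 0.9230) = 1.508 m.
d_HCl = 2.90 − 1.508 = 1.39 m.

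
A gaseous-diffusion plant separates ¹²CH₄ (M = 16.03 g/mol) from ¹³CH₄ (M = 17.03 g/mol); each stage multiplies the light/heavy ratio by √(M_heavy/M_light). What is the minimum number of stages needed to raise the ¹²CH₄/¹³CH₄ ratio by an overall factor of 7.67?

68

Single-stage factor α = √(17.03/16.03), so ln α = ½ ln(1.06238) = 0.03026.
Need α^N ≥ 7.67 ⇒ N ≥ ln(7.67) / ln α = 2.037 / 0.03026 = 67.33.
Minimum whole number of stages: N = 68.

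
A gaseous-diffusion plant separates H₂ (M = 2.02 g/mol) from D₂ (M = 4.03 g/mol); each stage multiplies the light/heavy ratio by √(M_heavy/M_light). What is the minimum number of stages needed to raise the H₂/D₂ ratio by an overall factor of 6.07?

Single-stage factor α = √(4.03/2.02), so ln α = ½ ln(1.99505) = 0.3453.
Need α^N ≥ 6.07 ⇒ N ≥ ln(6.07) / ln α = 1.803 / 0.3453 = 5.22.
So at least 6 stages are needed.

6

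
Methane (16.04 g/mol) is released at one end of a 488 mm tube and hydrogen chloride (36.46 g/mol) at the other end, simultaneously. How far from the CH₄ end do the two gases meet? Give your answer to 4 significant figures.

293.4 mm

In equal time, each gas travels a distance ∝ its rate ∝ 1/√M, so d_CH₄/d_HCl = √(M_HCl/M_CH₄) = √(36.46/16.04) = 1.508.
With d_CH₄ + d_HCl = 488 mm, d_HCl = 488/(1 + 1.508) = 194.6 mm.
d_CH₄ = 488 − 194.6 = 293.4 mm.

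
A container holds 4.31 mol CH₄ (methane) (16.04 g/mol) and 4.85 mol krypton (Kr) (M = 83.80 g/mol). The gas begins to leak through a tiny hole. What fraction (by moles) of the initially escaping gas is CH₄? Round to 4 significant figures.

0.6701

Effusion rate of each component ∝ n_i/√M_i (partial pressure × 1/√M).
Mole fraction of CH₄ in the effusate = (n_CH₄/√M_CH₄) / (n_CH₄/√M_CH₄ + n_Kr/√M_Kr)
= (4.31/√16.04) / (4.31/√16.04 + 4.85/√83.80) = 1.076/(1.076 + 0.5298) = 0.6701.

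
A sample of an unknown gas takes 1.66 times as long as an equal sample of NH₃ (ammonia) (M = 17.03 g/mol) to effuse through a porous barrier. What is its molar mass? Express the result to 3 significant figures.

46.9 g/mol

From Graham's law, t_X/t_NH₃ = √(M_X/M_NH₃).
1.66 = √(M_X/17.03)
M_X = 17.03 × 1.66² = 17.03 × 2.756 = 46.9 g/mol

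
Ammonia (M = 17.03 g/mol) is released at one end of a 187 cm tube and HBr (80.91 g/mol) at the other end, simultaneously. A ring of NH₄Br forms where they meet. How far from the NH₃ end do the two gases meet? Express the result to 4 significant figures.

The fronts meet when d_NH₃ + d_HBr = L with d_NH₃/d_HBr = √(M_HBr/M_NH₃) (Graham's law). Here √(M_HBr/M_NH₃) = √(80.91/17.03) = 2.180.
With d_NH₃ + d_HBr = 187 cm, d_HBr = 187/(1 + 2.180) = 58.81 cm.
d_NH₃ = 187 − 58.81 = 128.2 cm.

128.2 cm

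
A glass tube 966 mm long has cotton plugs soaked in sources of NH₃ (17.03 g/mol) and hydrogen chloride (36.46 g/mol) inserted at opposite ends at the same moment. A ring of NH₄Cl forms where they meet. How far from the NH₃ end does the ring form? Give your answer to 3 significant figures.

574 mm

The fronts meet when d_NH₃ + d_HCl = L with d_NH₃/d_HCl = √(M_HCl/M_NH₃) (Graham's law). Here √(M_HCl/M_NH₃) = √(36.46/17.03) = 1.463.
With d_NH₃ + d_HCl = 966 mm, d_HCl = 966/(1 + 1.463) = 392.2 mm.
d_NH₃ = 966 − 392.2 = 574 mm.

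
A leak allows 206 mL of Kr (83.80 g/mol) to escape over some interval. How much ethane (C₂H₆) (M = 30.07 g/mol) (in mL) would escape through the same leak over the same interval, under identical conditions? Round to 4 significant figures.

By Graham's law, rate_C₂H₆/rate_Kr = √(M_Kr/M_C₂H₆) = √(83.80/30.07) = √2.787 = 1.669.
So the volume for C₂H₆ is 206 × 1.669 = 343.9 mL.

343.9 mL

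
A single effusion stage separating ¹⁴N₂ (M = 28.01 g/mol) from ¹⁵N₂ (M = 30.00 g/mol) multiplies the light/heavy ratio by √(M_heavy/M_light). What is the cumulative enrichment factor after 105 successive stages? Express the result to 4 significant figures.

Each stage multiplies the ratio by α = √(30.00/28.01), so after 105 stages the overall factor is α^105 = (30.00/28.01)^(105/2).
= 1.07105^(105/2) = 36.72.

36.72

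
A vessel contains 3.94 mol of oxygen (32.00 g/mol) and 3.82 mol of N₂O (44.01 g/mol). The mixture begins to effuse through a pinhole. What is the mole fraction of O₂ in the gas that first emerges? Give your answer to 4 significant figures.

Each component's effusion rate ∝ (its partial pressure)·(1/√M) ∝ n_i/√M_i.
So x_O₂ in the escaping gas = (n_O₂/√M_O₂) / Σ(n_i/√M_i)
= (3.94/√32.00) / (3.94/√32.00 + 3.82/√44.01) = 0.6965/(0.6965 + 0.5758) = 0.5474.

0.5474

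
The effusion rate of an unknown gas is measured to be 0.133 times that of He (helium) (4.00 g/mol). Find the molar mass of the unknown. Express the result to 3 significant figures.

226 g/mol

From Graham's law, rate_X/rate_He = √(M_He/M_X).
0.133 = √(4.00/M_X)
M_X = 4.00 / 0.133² = 4.00 / 0.01769 = 226 g/mol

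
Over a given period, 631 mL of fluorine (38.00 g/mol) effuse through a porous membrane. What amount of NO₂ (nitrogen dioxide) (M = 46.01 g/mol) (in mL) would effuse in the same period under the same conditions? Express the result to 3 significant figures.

From Graham's law, rate_NO₂/rate_F₂ = √(M_F₂/M_NO₂) = √(38.00/46.01) = √0.8259 = 0.9088.
So the volume for NO₂ is 631 × 0.9088 = 573 mL.

573 mL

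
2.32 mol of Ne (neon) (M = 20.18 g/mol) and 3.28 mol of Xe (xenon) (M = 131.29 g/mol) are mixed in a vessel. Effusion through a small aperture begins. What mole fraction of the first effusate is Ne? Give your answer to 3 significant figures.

0.643

The effusion rate of species i is ∝ p_i/√M_i ∝ n_i/√M_i.
So x_Ne in the escaping gas = (n_Ne/√M_Ne) / Σ(n_i/√M_i)
= (2.32/√20.18) / (2.32/√20.18 + 3.28/√131.29) = 0.5164/(0.5164 + 0.2863) = 0.643.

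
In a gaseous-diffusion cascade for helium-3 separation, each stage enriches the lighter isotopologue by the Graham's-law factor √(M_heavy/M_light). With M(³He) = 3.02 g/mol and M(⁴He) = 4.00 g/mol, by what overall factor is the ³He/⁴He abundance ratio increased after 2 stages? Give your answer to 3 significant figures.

1.32

Each stage multiplies the ratio by α = √(4.00/3.02), so after 2 stages the overall factor is α^2 = (4.00/3.02)^(2/2).
= 1.32450^1 = 1.32.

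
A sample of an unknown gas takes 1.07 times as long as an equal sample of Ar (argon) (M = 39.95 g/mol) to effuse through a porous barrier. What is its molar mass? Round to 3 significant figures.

45.7 g/mol

By Graham's law, t_X/t_Ar = √(M_X/M_Ar).
1.07 = √(M_X/39.95)
M_X = 39.95 × 1.07² = 39.95 × 1.145 = 45.7 g/mol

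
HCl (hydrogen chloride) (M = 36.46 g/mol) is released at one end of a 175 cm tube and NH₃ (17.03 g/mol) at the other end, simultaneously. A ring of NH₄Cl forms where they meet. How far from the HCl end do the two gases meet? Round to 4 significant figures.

The fronts meet when d_HCl + d_NH₃ = L with d_HCl/d_NH₃ = √(M_NH₃/M_HCl) (Graham's law). Here √(M_NH₃/M_HCl) = √(17.03/36.46) = 0.6834.
With d_HCl + d_NH₃ = 175 cm, d_NH₃ = 175/(1 + 0.6834) = 104.0 cm.
d_HCl = 175 − 104.0 = 71.05 cm.

71.05 cm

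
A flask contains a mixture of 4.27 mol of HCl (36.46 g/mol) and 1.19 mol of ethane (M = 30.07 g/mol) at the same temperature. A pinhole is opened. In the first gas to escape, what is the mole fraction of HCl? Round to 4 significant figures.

0.7652

Effusion rate of each component ∝ n_i/√M_i (partial pressure × 1/√M).
x_HCl(eff) = (n_HCl/√M_HCl) / (n_HCl/√M_HCl + n_C₂H₆/√M_C₂H₆)
= (4.27/√36.46) / (4.27/√36.46 + 1.19/√30.07) = 0.7072/(0.7072 + 0.2170) = 0.7652.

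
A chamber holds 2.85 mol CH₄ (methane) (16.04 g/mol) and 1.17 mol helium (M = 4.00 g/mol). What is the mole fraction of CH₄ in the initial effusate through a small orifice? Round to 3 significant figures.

0.549

The effusion rate of species i is ∝ p_i/√M_i ∝ n_i/√M_i.
x_CH₄(eff) = (n_CH₄/√M_CH₄) / (n_CH₄/√M_CH₄ + n_He/√M_He)
= (2.85/√16.04) / (2.85/√16.04 + 1.17/√4.00) = 0.7116/(0.7116 + 0.5850) = 0.549.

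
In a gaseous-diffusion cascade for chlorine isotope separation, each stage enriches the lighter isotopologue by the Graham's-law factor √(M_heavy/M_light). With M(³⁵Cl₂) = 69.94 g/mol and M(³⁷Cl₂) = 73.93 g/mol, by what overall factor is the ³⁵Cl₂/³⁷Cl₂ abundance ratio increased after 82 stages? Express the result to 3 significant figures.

9.73

The single-stage factor is √(M_heavy/M_light), so 82 stages give [√(73.93/69.94)]^82 = (73.93/69.94)^(82/2).
= 1.05705^41 = 9.73.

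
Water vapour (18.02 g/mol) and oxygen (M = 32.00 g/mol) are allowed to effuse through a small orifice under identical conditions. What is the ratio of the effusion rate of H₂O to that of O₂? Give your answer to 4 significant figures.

Graham's law gives rate_H₂O/rate_O₂ = √(M_O₂/M_H₂O) = √(32.00/18.02) = √1.776 = 1.333.

1.333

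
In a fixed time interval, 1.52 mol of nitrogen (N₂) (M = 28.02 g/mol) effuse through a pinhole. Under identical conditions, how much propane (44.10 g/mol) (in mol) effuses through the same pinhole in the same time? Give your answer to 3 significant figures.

Since effusion rate ∝ 1/√M, rate_C₃H₈/rate_N₂ = √(M_N₂/M_C₃H₈) = √(28.02/44.10) = √0.6354 = 0.7971.
So the amount for C₃H₈ is 1.52 × 0.7971 = 1.21 mol.

1.21 mol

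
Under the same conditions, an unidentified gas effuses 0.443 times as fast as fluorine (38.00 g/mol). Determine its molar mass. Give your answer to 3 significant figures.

Using Graham's law: rate_X/rate_F₂ = √(M_F₂/M_X).
0.443 = √(38.00/M_X)
M_X = 38.00 / 0.443² = 38.00 / 0.1962 = 194 g/mol

194 g/mol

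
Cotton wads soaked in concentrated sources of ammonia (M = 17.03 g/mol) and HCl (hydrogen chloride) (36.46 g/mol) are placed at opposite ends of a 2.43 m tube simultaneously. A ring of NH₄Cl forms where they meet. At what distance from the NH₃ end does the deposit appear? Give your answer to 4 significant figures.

Graham's law gives d_NH₃/d_HCl = rate_NH₃/rate_HCl = √(M_HCl/M_NH₃) = √(36.46/17.03) = 1.463.
With d_NH₃ + d_HCl = 2.43 m, d_HCl = 2.43/(1 + 1.463) = 0.9865 m.
d_NH₃ = 2.43 − 0.9865 = 1.443 m.

1.443 m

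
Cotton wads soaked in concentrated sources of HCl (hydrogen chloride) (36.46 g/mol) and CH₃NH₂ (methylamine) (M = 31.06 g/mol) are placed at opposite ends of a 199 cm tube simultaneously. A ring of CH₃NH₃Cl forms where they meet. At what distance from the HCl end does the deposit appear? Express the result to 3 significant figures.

95.5 cm

Distances travelled in equal time are proportional to diffusion rates, so d_HCl/d_CH₃NH₂ = √(M_CH₃NH₂/M_HCl) = √(31.06/36.46) = 0.9230.
With d_HCl + d_CH₃NH₂ = 199 cm, d_CH₃NH₂ = 199/(1 + 0.9230) = 103.5 cm.
d_HCl = 199 − 103.5 = 95.5 cm.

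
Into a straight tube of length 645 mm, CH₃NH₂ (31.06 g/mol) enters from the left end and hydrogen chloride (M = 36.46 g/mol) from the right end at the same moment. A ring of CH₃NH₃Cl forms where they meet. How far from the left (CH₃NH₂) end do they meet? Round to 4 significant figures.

Graham's law gives d_CH₃NH₂/d_HCl = rate_CH₃NH₂/rate_HCl = √(M_HCl/M_CH₃NH₂) = √(36.46/31.06) = 1.083.
With d_CH₃NH₂ + d_HCl = 645 mm, d_HCl = 645/(1 + 1.083) = 309.6 mm.
d_CH₃NH₂ = 645 − 309.6 = 335.4 mm.

335.4 mm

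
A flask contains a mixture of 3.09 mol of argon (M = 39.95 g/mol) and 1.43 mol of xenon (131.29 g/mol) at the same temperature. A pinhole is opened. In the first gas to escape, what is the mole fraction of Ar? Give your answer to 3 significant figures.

0.797

Rate_i ∝ x_i/√M_i (Graham's law weighted by mole fraction), so the effusate composition follows n_i/√M_i.
x_Ar(eff) = (n_Ar/√M_Ar) / (n_Ar/√M_Ar + n_Xe/√M_Xe)
= (3.09/√39.95) / (3.09/√39.95 + 1.43/√131.29) = 0.4889/(0.4889 + 0.1248) = 0.797.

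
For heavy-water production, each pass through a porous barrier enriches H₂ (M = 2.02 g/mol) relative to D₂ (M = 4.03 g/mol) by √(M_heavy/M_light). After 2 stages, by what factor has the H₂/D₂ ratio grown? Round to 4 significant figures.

Each stage multiplies the ratio by α = √(4.03/2.02), so after 2 stages the overall factor is α^2 = (4.03/2.02)^(2/2).
= 1.99505^1 = 1.995.

1.995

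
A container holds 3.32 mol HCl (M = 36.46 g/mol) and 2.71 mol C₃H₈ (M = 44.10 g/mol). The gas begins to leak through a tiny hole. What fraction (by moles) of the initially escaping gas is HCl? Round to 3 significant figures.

Each component's effusion rate ∝ (its partial pressure)·(1/√M) ∝ n_i/√M_i.
Mole fraction of HCl in the effusate = (n_HCl/√M_HCl) / (n_HCl/√M_HCl + n_C₃H₈/√M_C₃H₈)
= (3.32/√36.46) / (3.32/√36.46 + 2.71/√44.10) = 0.5498/(0.5498 + 0.4081) = 0.574.

0.574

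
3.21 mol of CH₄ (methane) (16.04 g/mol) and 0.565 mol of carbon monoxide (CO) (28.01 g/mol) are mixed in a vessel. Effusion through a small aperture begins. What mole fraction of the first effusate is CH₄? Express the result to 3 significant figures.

Each component's effusion rate ∝ (its partial pressure)·(1/√M) ∝ n_i/√M_i.
x_CH₄(eff) = (n_CH₄/√M_CH₄) / (n_CH₄/√M_CH₄ + n_CO/√M_CO)
= (3.21/√16.04) / (3.21/√16.04 + 0.565/√28.01) = 0.8015/(0.8015 + 0.1068) = 0.882.

0.882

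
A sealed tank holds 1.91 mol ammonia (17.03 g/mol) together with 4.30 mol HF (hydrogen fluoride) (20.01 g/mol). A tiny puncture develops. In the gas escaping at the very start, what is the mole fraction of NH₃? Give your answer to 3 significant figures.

0.325

The effusion rate of species i is ∝ p_i/√M_i ∝ n_i/√M_i.
Mole fraction of NH₃ in the effusate = (n_NH₃/√M_NH₃) / (n_NH₃/√M_NH₃ + n_HF/√M_HF)
= (1.91/√17.03) / (1.91/√17.03 + 4.30/√20.01) = 0.4628/(0.4628 + 0.9613) = 0.325.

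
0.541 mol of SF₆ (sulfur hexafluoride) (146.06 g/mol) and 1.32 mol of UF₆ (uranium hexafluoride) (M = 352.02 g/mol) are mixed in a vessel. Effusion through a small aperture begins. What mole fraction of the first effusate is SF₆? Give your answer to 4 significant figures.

The effusion rate of species i is ∝ p_i/√M_i ∝ n_i/√M_i.
x_SF₆(eff) = (n_SF₆/√M_SF₆) / (n_SF₆/√M_SF₆ + n_UF₆/√M_UF₆)
= (0.541/√146.06) / (0.541/√146.06 + 1.32/√352.02) = 0.04476/(0.04476 + 0.07035) = 0.3889.

0.3889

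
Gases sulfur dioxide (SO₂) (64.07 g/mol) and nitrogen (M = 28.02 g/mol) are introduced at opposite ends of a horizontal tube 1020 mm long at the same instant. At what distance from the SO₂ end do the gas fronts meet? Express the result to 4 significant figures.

406.0 mm

The fronts meet when d_SO₂ + d_N₂ = L with d_SO₂/d_N₂ = √(M_N₂/M_SO₂) (Graham's law). Here √(M_N₂/M_SO₂) = √(28.02/64.07) = 0.6613.
With d_SO₂ + d_N₂ = 1020 mm, d_N₂ = 1020/(1 + 0.6613) = 614.0 mm.
d_SO₂ = 1020 − 614.0 = 406.0 mm.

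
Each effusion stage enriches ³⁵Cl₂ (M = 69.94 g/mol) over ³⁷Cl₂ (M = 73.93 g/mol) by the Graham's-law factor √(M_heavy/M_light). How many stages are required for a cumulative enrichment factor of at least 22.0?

Single-stage factor α = √(73.93/69.94), so ln α = ½ ln(1.05705) = 0.02774.
Need α^N ≥ 22.0 ⇒ N ≥ ln(22.0) / ln α = 3.091 / 0.02774 = 111.43.
Minimum whole number of stages: N = 112.

112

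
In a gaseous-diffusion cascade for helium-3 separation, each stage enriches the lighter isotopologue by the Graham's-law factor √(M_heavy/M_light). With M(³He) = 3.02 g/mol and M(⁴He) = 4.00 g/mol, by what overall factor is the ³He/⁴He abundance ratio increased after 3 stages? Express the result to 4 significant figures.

After 3 stages the ratio has grown by (√(4.00/3.02))^3 = (4.00/3.02)^(3/2).
= 1.32450^(3/2) = 1.524.

1.524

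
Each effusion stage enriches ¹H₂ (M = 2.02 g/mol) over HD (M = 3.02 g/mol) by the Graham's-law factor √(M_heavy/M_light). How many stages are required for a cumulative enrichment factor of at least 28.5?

17

Per stage α = (3.02/2.02)^(1/2) = 1.49505^0.5, giving ln α = 0.2011.
Need α^N ≥ 28.5 ⇒ N ≥ ln(28.5) / ln α = 3.350 / 0.2011 = 16.66.
So at least 17 stages are needed.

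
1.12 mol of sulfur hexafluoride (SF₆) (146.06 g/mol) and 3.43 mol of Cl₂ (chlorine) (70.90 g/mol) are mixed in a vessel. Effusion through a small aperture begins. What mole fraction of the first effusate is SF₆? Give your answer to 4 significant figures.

0.1853

Each component's effusion rate ∝ (its partial pressure)·(1/√M) ∝ n_i/√M_i.
x_SF₆(eff) = (n_SF₆/√M_SF₆) / (n_SF₆/√M_SF₆ + n_Cl₂/√M_Cl₂)
= (1.12/√146.06) / (1.12/√146.06 + 3.43/√70.90) = 0.09267/(0.09267 + 0.4074) = 0.1853.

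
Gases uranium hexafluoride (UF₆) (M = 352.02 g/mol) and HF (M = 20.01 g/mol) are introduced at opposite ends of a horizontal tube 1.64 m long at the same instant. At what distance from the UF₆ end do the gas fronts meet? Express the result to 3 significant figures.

0.316 m

In equal time, each gas travels a distance ∝ its rate ∝ 1/√M, so d_UF₆/d_HF = √(M_HF/M_UF₆) = √(20.01/352.02) = 0.2384.
With d_UF₆ + d_HF = 1.64 m, d_HF = 1.64/(1 + 0.2384) = 1.324 m.
d_UF₆ = 1.64 − 1.324 = 0.316 m.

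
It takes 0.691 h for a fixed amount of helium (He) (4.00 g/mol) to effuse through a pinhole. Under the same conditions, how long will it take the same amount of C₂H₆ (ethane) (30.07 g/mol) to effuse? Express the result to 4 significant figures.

1.895 h

Using Graham's law: t_C₂H₆/t_He = √(M_C₂H₆/M_He) = √(30.07/4.00) = √7.518 = 2.742.
So the time for C₂H₆ is 0.691 × 2.742 = 1.895 h.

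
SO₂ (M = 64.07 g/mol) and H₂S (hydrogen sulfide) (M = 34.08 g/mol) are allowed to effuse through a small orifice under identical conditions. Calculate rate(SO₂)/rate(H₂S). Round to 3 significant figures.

Using Graham's law: rate_SO₂/rate_H₂S = √(M_H₂S/M_SO₂) = √(34.08/64.07) = √0.5319 = 0.729.

0.729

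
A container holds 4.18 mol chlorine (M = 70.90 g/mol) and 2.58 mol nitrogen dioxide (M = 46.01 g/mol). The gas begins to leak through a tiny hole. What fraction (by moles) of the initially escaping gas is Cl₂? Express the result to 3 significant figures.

Rate_i ∝ x_i/√M_i (Graham's law weighted by mole fraction), so the effusate composition follows n_i/√M_i.
Mole fraction of Cl₂ in the effusate = (n_Cl₂/√M_Cl₂) / (n_Cl₂/√M_Cl₂ + n_NO₂/√M_NO₂)
= (4.18/√70.90) / (4.18/√70.90 + 2.58/√46.01) = 0.4964/(0.4964 + 0.3804) = 0.566.

0.566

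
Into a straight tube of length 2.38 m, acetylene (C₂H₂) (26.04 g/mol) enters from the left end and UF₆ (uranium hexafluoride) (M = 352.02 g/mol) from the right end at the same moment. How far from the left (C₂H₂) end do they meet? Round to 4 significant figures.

The fronts meet when d_C₂H₂ + d_UF₆ = L with d_C₂H₂/d_UF₆ = √(M_UF₆/M_C₂H₂) (Graham's law). Here √(M_UF₆/M_C₂H₂) = √(352.02/26.04) = 3.677.
With d_C₂H₂ + d_UF₆ = 2.38 m, d_UF₆ = 2.38/(1 + 3.677) = 0.5089 m.
d_C₂H₂ = 2.38 − 0.5089 = 1.871 m.

1.871 m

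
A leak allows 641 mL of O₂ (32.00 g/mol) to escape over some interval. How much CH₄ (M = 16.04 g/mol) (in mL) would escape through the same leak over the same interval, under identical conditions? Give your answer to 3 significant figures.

905 mL

Graham's law gives rate_CH₄/rate_O₂ = √(M_O₂/M_CH₄) = √(32.00/16.04) = √1.995 = 1.412.
So the volume for CH₄ is 641 × 1.412 = 905 mL.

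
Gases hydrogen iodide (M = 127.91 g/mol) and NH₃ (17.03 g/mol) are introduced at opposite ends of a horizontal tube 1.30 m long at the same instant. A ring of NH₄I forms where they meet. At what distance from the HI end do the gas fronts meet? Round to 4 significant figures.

Distances travelled in equal time are proportional to diffusion rates, so d_HI/d_NH₃ = √(M_NH₃/M_HI) = √(17.03/127.91) = 0.3649.
With d_HI + d_NH₃ = 1.30 m, d_NH₃ = 1.30/(1 + 0.3649) = 0.9525 m.
d_HI = 1.30 − 0.9525 = 0.3475 m.

0.3475 m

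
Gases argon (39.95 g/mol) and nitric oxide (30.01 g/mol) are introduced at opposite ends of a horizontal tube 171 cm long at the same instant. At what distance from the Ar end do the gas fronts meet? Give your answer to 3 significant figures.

Distances travelled in equal time are proportional to diffusion rates, so d_Ar/d_NO = √(M_NO/M_Ar) = √(30.01/39.95) = 0.8667.
With d_Ar + d_NO = 171 cm, d_NO = 171/(1 + 0.8667) = 91.60 cm.
d_Ar = 171 − 91.60 = 79.4 cm.

79.4 cm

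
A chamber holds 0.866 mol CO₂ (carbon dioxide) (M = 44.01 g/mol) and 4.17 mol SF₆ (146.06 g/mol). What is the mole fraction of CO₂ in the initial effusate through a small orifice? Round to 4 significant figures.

0.2745

Each component's effusion rate ∝ (its partial pressure)·(1/√M) ∝ n_i/√M_i.
So x_CO₂ in the escaping gas = (n_CO₂/√M_CO₂) / Σ(n_i/√M_i)
= (0.866/√44.01) / (0.866/√44.01 + 4.17/√146.06) = 0.1305/(0.1305 + 0.3450) = 0.2745.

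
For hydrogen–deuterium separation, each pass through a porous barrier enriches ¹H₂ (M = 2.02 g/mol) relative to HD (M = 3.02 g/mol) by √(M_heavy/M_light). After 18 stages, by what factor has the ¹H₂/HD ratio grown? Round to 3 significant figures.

Overall factor = α^18 with α = √(3.02/2.02), i.e. (3.02/2.02)^(18/2).
= 1.49505^9 = 37.3.

37.3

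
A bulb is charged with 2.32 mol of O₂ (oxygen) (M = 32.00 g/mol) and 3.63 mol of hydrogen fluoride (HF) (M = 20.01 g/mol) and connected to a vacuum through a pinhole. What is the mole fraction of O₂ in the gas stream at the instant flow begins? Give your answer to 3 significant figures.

0.336

Each component's effusion rate ∝ (its partial pressure)·(1/√M) ∝ n_i/√M_i.
x_O₂(eff) = (n_O₂/√M_O₂) / (n_O₂/√M_O₂ + n_HF/√M_HF)
= (2.32/√32.00) / (2.32/√32.00 + 3.63/√20.01) = 0.4101/(0.4101 + 0.8115) = 0.336.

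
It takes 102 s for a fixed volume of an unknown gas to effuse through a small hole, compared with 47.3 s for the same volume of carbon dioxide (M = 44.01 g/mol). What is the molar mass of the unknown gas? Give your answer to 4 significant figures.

From Graham's law, t_X/t_CO₂ = √(M_X/M_CO₂).
102/47.3 = 2.156 = √(M_X/44.01)
M_X = 44.01 × 2.156² = 44.01 × 4.650 = 204.7 g/mol

204.7 g/mol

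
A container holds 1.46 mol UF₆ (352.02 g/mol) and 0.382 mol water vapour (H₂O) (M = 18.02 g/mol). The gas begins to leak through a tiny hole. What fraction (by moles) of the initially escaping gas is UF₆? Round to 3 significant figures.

0.464

The effusion rate of species i is ∝ p_i/√M_i ∝ n_i/√M_i.
So x_UF₆ in the escaping gas = (n_UF₆/√M_UF₆) / Σ(n_i/√M_i)
= (1.46/√352.02) / (1.46/√352.02 + 0.382/√18.02) = 0.07782/(0.07782 + 0.08999) = 0.464.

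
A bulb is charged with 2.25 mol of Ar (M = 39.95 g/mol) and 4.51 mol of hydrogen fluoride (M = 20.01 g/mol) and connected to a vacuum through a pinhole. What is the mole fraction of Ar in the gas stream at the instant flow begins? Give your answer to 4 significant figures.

Rate_i ∝ x_i/√M_i (Graham's law weighted by mole fraction), so the effusate composition follows n_i/√M_i.
x_Ar(eff) = (n_Ar/√M_Ar) / (n_Ar/√M_Ar + n_HF/√M_HF)
= (2.25/√39.95) / (2.25/√39.95 + 4.51/√20.01) = 0.3560/(0.3560 + 1.008) = 0.2609.

0.2609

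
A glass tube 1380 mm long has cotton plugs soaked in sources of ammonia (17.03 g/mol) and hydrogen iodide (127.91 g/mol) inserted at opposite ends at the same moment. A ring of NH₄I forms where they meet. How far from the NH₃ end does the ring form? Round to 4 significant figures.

In equal time, each gas travels a distance ∝ its rate ∝ 1/√M, so d_NH₃/d_HI = √(M_HI/M_NH₃) = √(127.91/17.03) = 2.741.
With d_NH₃ + d_HI = 1380 mm, d_HI = 1380/(1 + 2.741) = 368.9 mm.
d_NH₃ = 1380 − 368.9 = 1011 mm.

1011 mm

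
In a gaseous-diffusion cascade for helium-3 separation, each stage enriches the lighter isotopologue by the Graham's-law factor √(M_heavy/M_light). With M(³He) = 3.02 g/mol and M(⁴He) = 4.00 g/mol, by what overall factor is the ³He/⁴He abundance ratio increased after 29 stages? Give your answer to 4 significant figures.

58.85

Each stage multiplies the ratio by α = √(4.00/3.02), so after 29 stages the overall factor is α^29 = (4.00/3.02)^(29/2).
= 1.32450^(29/2) = 58.85.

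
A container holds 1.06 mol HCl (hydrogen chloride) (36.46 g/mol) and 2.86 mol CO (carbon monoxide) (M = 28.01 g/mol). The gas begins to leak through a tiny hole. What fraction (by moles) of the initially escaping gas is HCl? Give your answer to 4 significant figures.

Rate_i ∝ x_i/√M_i (Graham's law weighted by mole fraction), so the effusate composition follows n_i/√M_i.
Mole fraction of HCl in the effusate = (n_HCl/√M_HCl) / (n_HCl/√M_HCl + n_CO/√M_CO)
= (1.06/√36.46) / (1.06/√36.46 + 2.86/√28.01) = 0.1755/(0.1755 + 0.5404) = 0.2452.

0.2452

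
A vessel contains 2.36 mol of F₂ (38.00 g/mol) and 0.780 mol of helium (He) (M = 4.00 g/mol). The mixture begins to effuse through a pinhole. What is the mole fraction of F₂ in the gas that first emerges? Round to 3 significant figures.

Effusion rate of each component ∝ n_i/√M_i (partial pressure × 1/√M).
So x_F₂ in the escaping gas = (n_F₂/√M_F₂) / Σ(n_i/√M_i)
= (2.36/√38.00) / (2.36/√38.00 + 0.780/√4.00) = 0.3828/(0.3828 + 0.3900) = 0.495.

0.495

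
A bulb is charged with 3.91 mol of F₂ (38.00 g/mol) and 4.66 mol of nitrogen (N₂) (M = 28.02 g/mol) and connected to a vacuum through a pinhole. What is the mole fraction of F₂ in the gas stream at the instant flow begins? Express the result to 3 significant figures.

0.419

The effusion rate of species i is ∝ p_i/√M_i ∝ n_i/√M_i.
Mole fraction of F₂ in the effusate = (n_F₂/√M_F₂) / (n_F₂/√M_F₂ + n_N₂/√M_N₂)
= (3.91/√38.00) / (3.91/√38.00 + 4.66/√28.02) = 0.6343/(0.6343 + 0.8803) = 0.419.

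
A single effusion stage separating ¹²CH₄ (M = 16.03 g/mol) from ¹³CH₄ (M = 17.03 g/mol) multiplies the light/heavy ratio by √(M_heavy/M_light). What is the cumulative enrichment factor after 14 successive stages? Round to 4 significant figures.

1.527

Each stage multiplies the ratio by α = √(17.03/16.03), so after 14 stages the overall factor is α^14 = (17.03/16.03)^(14/2).
= 1.06238^7 = 1.527.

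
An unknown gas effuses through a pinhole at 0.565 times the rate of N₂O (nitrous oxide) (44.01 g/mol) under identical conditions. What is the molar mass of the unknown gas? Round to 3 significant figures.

138 g/mol

Since effusion rate ∝ 1/√M, rate_X/rate_N₂O = √(M_N₂O/M_X).
0.565 = √(44.01/M_X)
M_X = 44.01 / 0.565² = 44.01 / 0.3192 = 138 g/mol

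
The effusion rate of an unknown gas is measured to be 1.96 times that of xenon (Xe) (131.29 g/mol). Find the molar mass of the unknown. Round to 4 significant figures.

Since effusion rate ∝ 1/√M, rate_X/rate_Xe = √(M_Xe/M_X).
1.96 = √(131.29/M_X)
M_X = 131.29 / 1.96² = 131.29 / 3.842 = 34.18 g/mol

34.18 g/mol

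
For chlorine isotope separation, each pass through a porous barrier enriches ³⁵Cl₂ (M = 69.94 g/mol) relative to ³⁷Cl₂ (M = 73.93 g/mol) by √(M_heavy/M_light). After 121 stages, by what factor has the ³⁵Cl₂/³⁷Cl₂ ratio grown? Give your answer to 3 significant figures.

28.7

Each stage multiplies the ratio by α = √(73.93/69.94), so after 121 stages the overall factor is α^121 = (73.93/69.94)^(121/2).
= 1.05705^(121/2) = 28.7.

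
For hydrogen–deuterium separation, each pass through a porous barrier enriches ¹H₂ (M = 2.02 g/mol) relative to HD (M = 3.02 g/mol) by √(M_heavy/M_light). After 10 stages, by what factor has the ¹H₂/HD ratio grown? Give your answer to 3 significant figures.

7.47

After 10 stages the ratio has grown by (√(3.02/2.02))^10 = (3.02/2.02)^(10/2).
= 1.49505^5 = 7.47.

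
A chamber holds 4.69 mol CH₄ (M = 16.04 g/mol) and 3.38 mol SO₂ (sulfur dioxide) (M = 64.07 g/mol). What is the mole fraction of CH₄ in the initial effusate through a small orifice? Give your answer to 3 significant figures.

0.735

Each component's effusion rate ∝ (its partial pressure)·(1/√M) ∝ n_i/√M_i.
So x_CH₄ in the escaping gas = (n_CH₄/√M_CH₄) / Σ(n_i/√M_i)
= (4.69/√16.04) / (4.69/√16.04 + 3.38/√64.07) = 1.171/(1.171 + 0.4223) = 0.735.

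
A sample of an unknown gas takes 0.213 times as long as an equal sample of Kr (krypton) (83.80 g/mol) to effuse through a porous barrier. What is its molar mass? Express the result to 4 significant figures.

By Graham's law, t_X/t_Kr = √(M_X/M_Kr).
0.213 = √(M_X/83.80)
M_X = 83.80 × 0.213² = 83.80 × 0.04537 = 3.802 g/mol

3.802 g/mol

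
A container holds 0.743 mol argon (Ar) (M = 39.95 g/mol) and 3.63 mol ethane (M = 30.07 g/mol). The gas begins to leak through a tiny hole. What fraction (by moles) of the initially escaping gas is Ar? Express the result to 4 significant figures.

0.1508

Effusion rate of each component ∝ n_i/√M_i (partial pressure × 1/√M).
So x_Ar in the escaping gas = (n_Ar/√M_Ar) / Σ(n_i/√M_i)
= (0.743/√39.95) / (0.743/√39.95 + 3.63/√30.07) = 0.1176/(0.1176 + 0.6620) = 0.1508.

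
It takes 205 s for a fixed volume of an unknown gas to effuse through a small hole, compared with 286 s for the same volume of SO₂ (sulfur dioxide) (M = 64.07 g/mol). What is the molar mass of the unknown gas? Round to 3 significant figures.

From Graham's law, t_X/t_SO₂ = √(M_X/M_SO₂).
205/286 = 0.7168 = √(M_X/64.07)
M_X = 64.07 × 0.7168² = 64.07 × 0.5138 = 32.9 g/mol

32.9 g/mol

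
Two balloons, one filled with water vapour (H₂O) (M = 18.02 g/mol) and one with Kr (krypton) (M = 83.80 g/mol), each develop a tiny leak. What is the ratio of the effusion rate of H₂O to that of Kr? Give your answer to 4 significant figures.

2.156

Since effusion rate ∝ 1/√M, rate_H₂O/rate_Kr = √(M_Kr/M_H₂O) = √(83.80/18.02) = √4.650 = 2.156.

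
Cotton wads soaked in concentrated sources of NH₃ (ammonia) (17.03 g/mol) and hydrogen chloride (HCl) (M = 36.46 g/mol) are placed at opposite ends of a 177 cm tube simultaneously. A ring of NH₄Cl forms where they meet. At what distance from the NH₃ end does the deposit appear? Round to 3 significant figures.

Graham's law gives d_NH₃/d_HCl = rate_NH₃/rate_HCl = √(M_HCl/M_NH₃) = √(36.46/17.03) = 1.463.
With d_NH₃ + d_HCl = 177 cm, d_HCl = 177/(1 + 1.463) = 71.86 cm.
d_NH₃ = 177 − 71.86 = 105 cm.

105 cm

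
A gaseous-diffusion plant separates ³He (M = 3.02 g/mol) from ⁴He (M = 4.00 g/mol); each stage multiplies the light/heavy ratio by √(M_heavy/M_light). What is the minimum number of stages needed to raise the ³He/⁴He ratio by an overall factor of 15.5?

20

Per stage α = (4.00/3.02)^(1/2) = 1.32450^0.5, giving ln α = 0.1405.
Need α^N ≥ 15.5 ⇒ N ≥ ln(15.5) / ln α = 2.741 / 0.1405 = 19.51.
Rounding up, N = 20 stages.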